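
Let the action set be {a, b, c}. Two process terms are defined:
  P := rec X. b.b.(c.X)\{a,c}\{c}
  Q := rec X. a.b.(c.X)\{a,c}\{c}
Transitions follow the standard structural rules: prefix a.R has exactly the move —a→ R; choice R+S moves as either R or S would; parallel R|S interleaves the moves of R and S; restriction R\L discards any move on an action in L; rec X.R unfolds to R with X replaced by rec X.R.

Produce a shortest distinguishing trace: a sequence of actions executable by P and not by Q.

b

Reachable graph of P (3 states):
  m0 = rec X. b.b.(c.X)\{a,c}\{c} | -b-> m1
  m1 = b.(c.(rec X. b.b.(c.X)\{a,c}\{c}))\{a,c}\{c} | -b-> m2
  m2 = (c.(rec X. b.b.(c.X)\{a,c}\{c}))\{a,c}\{c} | ∅
Reachable graph of Q (3 states):
  n0 = rec X. a.b.(c.X)\{a,c}\{c} | -a-> n1
  n1 = b.(c.(rec X. a.b.(c.X)\{a,c}\{c}))\{a,c}\{c} | -b-> n2
  n2 = (c.(rec X. a.b.(c.X)\{a,c}\{c}))\{a,c}\{c} | ∅
Run σ = ⟨b⟩ on P: start {m0}
  [1] b ⇒ {m1}
  P completes σ.
Run σ = ⟨b⟩ on Q: start {n0}
  [1] b ⇒ ∅ (Q stuck)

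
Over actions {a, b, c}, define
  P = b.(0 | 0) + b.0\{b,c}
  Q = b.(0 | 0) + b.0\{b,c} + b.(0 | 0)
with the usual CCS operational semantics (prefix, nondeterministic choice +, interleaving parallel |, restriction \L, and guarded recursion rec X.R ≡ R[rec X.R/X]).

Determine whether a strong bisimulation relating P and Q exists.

YES

Reachable graph of P (3 states):
  m0 = b.(0 | 0) + b.0\{b,c} :: -b-> m1, -b-> m2
  m1 = 0 | 0 :: stopped
  m2 = 0\{b,c} :: stopped
Reachable graph of Q (3 states):
  n0 = b.(0 | 0) + b.0\{b,c} + b.(0 | 0) :: -b-> n1, -b-> n2
  n1 = 0 | 0 :: stopped
  n2 = 0\{b,c} :: stopped
Partition-refinement fixed point:
  B0 = {m0, n0}
  B1 = {m1, m2, n1, n2}
m0 ∈ B0, n0 ∈ B0 → same block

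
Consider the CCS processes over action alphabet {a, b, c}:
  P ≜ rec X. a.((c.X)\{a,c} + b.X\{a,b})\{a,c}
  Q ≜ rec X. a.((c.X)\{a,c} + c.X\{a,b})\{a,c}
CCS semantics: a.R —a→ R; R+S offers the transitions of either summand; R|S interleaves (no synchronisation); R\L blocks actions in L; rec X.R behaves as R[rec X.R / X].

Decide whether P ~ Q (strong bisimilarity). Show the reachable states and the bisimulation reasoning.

P ≁ Q

P's transition system — 3 states:
  m0 = rec X. a.((c.X)\{a,c} + b.X\{a,b})\{a,c} ⊢ =a=> m1
  m1 = ((c.(rec X. a.((c.X)\{a,c} + b.X\{a,b})\{a,c}))\{a,c} + b.(rec X. a.((c.X)\{a,c} + b.X\{a,b})\{a,c})\{a,b})\{a,c} ⊢ =b=> m2
  m2 = (rec X. a.((c.X)\{a,c} + b.X\{a,b})\{a,c})\{a,b}\{a,c} ⊢ ∅
Q's transition system — 2 states:
  n0 = rec X. a.((c.X)\{a,c} + c.X\{a,b})\{a,c} ⊢ =a=> n1
  n1 = ((c.(rec X. a.((c.X)\{a,c} + c.X\{a,b})\{a,c}))\{a,c} + c.(rec X. a.((c.X)\{a,c} + c.X\{a,b})\{a,c})\{a,b})\{a,c} ⊢ ∅
Bisimilarity quotient blocks:
  B0 = {m0}
  B1 = {m1}
  B2 = {m2, n1}
  B3 = {n0}
m0 ∈ B0, n0 ∈ B3 → different blocks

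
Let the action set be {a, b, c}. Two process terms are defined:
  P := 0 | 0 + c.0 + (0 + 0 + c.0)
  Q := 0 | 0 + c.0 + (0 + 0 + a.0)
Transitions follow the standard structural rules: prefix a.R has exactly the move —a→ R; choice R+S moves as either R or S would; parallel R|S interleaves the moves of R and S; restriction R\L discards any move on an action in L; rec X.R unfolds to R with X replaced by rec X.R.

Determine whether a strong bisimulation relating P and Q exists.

not bisimilar

LTS(P): 2 reachable states
  m0 = 0 | 0 + c.0 + (0 + 0 + c.0) :: -c-> m1
  m1 = 0 :: stopped
LTS(Q): 2 reachable states
  n0 = 0 | 0 + c.0 + (0 + 0 + a.0) :: -a-> n1, -c-> n1
  n1 = 0 :: stopped
Partition-refinement fixed point:
  B0 = {m0}
  B1 = {m1, n1}
  B2 = {n0}
m0 ∈ B0, n0 ∈ B2 → different blocks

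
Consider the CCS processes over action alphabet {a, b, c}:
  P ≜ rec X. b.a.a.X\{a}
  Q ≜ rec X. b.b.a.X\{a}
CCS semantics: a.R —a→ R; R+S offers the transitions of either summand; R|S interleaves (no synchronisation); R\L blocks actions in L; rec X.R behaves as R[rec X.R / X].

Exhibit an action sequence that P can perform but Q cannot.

ba

P's transition system — 5 states:
  s0 = rec X. b.a.a.X\{a} has moves ··b··> s1
  s1 = a.a.(rec X. b.a.a.X\{a})\{a} has moves ··a··> s2
  s2 = a.(rec X. b.a.a.X\{a})\{a} has moves ··a··> s3
  s3 = (rec X. b.a.a.X\{a})\{a} has moves ··b··> s4
  s4 = (a.a.(rec X. b.a.a.X\{a})\{a})\{a} has moves ∅
Q's transition system — 6 states:
  t0 = rec X. b.b.a.X\{a} has moves ··b··> t1
  t1 = b.a.(rec X. b.b.a.X\{a})\{a} has moves ··b··> t2
  t2 = a.(rec X. b.b.a.X\{a})\{a} has moves ··a··> t3
  t3 = (rec X. b.b.a.X\{a})\{a} has moves ··b··> t4
  t4 = (b.a.(rec X. b.b.a.X\{a})\{a})\{a} has moves ··b··> t5
  t5 = (a.(rec X. b.b.a.X\{a})\{a})\{a} has moves ∅
Run σ = ⟨ba⟩ on P: start {s0}
  step 1 (b): {s1}
  step 2 (a): {s2}
  ✓ P
Run σ = ⟨ba⟩ on Q: start {t0}
  step 1 (b): {t1}
  step 2 (a): no successor for Q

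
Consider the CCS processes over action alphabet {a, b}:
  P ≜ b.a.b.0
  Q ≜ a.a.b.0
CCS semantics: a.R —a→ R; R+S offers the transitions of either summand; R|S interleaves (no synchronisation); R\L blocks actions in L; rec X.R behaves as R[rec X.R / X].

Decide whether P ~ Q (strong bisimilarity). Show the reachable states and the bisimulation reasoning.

LTS(P): 4 reachable states
  u0 = b.a.b.0 has moves -b-> u1
  u1 = a.b.0 has moves -a-> u2
  u2 = b.0 has moves -b-> u3
  u3 = 0 has moves deadlocked
LTS(Q): 4 reachable states
  v0 = a.a.b.0 has moves -a-> v1
  v1 = a.b.0 has moves -a-> v2
  v2 = b.0 has moves -b-> v3
  v3 = 0 has moves deadlocked
Coarsest stable partition (strong bisimilarity classes):
  B0 = {u0}
  B1 = {u1, v1}
  B2 = {u2, v2}
  B3 = {u3, v3}
  B4 = {v0}
u0 ∈ B0, v0 ∈ B4 → different blocks

not bisimilar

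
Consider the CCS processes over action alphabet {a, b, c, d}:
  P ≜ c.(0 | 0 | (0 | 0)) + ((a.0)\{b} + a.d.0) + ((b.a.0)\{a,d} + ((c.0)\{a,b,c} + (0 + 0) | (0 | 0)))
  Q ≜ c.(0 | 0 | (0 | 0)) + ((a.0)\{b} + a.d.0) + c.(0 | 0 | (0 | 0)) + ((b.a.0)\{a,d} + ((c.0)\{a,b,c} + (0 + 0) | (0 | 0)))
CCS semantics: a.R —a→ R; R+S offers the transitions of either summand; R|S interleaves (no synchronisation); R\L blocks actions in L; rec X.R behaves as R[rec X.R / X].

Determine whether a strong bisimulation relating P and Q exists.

P ~ Q

Reachable graph of P (6 states):
  m0 = c.(0 | 0 | (0 | 0)) + ((a.0)\{b} + a.d.0) + ((b.a.0)\{a,d} + ((c.0)\{a,b,c} + (0 + 0) | (0 | 0))) | =a=> m1, =a=> m2, =b=> m3, =c=> m4
  m1 = 0\{b} | (no moves)
  m2 = d.0 | =d=> m5
  m3 = (a.0)\{a,d} | (no moves)
  m4 = 0 | 0 | (0 | 0) | (no moves)
  m5 = 0 | (no moves)
Reachable graph of Q (6 states):
  n0 = c.(0 | 0 | (0 | 0)) + ((a.0)\{b} + a.d.0) + c.(0 | 0 | (0 | 0)) + ((b.a.0)\{a,d} + ((c.0)\{a,b,c} + (0 + 0) | (0 | 0))) | =a=> n1, =a=> n2, =b=> n3, =c=> n4
  n1 = 0\{b} | (no moves)
  n2 = d.0 | =d=> n5
  n3 = (a.0)\{a,d} | (no moves)
  n4 = 0 | 0 | (0 | 0) | (no moves)
  n5 = 0 | (no moves)
Bisimilarity quotient blocks:
  B0 = {m0, n0}
  B1 = {m1, m3, m4, m5, n1, n3, n4, n5}
  B2 = {m2, n2}
m0 ∈ B0, n0 ∈ B0 → same block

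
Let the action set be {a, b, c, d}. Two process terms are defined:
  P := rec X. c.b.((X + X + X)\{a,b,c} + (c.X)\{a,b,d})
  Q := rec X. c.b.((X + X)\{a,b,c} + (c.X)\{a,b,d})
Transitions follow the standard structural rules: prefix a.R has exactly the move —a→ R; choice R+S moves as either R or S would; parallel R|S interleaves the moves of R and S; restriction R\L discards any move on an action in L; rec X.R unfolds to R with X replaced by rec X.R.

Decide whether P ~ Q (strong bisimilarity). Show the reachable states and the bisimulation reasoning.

P ~ Q

LTS(P): 5 reachable states
  p0 = rec X. c.b.((X + X + X)\{a,b,c} + (c.X)\{a,b,d}) | —c→ p1
  p1 = b.(((rec X. c.b.((X + X + X)\{a,b,c} + (c.X)\{a,b,d})) + (rec X. c.b.((X + X + X)\{a,b,c} + (c.X)\{a,b,d})) + (rec X. c.b.((X + X + X)\{a,b,c} + (c.X)\{a,b,d})))\{a,b,c} + (c.(rec X. c.b.((X + X + X)\{a,b,c} + (c.X)\{a,b,d})))\{a,b,d}) | —b→ p2
  p2 = ((rec X. c.b.((X + X + X)\{a,b,c} + (c.X)\{a,b,d})) + (rec X. c.b.((X + X + X)\{a,b,c} + (c.X)\{a,b,d})) + (rec X. c.b.((X + X + X)\{a,b,c} + (c.X)\{a,b,d})))\{a,b,c} + (c.(rec X. c.b.((X + X + X)\{a,b,c} + (c.X)\{a,b,d})))\{a,b,d} | —c→ p3
  p3 = (rec X. c.b.((X + X + X)\{a,b,c} + (c.X)\{a,b,d}))\{a,b,d} | —c→ p4
  p4 = (b.(((rec X. c.b.((X + X + X)\{a,b,c} + (c.X)\{a,b,d})) + (rec X. c.b.((X + X + X)\{a,b,c} + (c.X)\{a,b,d})) + (rec X. c.b.((X + X + X)\{a,b,c} + (c.X)\{a,b,d})))\{a,b,c} + (c.(rec X. c.b.((X + X + X)\{a,b,c} + (c.X)\{a,b,d})))\{a,b,d}))\{a,b,d} | (no moves)
LTS(Q): 5 reachable states
  q0 = rec X. c.b.((X + X)\{a,b,c} + (c.X)\{a,b,d}) | —c→ q1
  q1 = b.(((rec X. c.b.((X + X)\{a,b,c} + (c.X)\{a,b,d})) + (rec X. c.b.((X + X)\{a,b,c} + (c.X)\{a,b,d})))\{a,b,c} + (c.(rec X. c.b.((X + X)\{a,b,c} + (c.X)\{a,b,d})))\{a,b,d}) | —b→ q2
  q2 = ((rec X. c.b.((X + X)\{a,b,c} + (c.X)\{a,b,d})) + (rec X. c.b.((X + X)\{a,b,c} + (c.X)\{a,b,d})))\{a,b,c} + (c.(rec X. c.b.((X + X)\{a,b,c} + (c.X)\{a,b,d})))\{a,b,d} | —c→ q3
  q3 = (rec X. c.b.((X + X)\{a,b,c} + (c.X)\{a,b,d}))\{a,b,d} | —c→ q4
  q4 = (b.(((rec X. c.b.((X + X)\{a,b,c} + (c.X)\{a,b,d})) + (rec X. c.b.((X + X)\{a,b,c} + (c.X)\{a,b,d})))\{a,b,c} + (c.(rec X. c.b.((X + X)\{a,b,c} + (c.X)\{a,b,d})))\{a,b,d}))\{a,b,d} | (no moves)
Coarsest stable partition (strong bisimilarity classes):
  B0 = {p0, q0}
  B1 = {p1, q1}
  B2 = {p2, q2}
  B3 = {p3, q3}
  B4 = {p4, q4}
p0 ∈ B0, q0 ∈ B0 → same block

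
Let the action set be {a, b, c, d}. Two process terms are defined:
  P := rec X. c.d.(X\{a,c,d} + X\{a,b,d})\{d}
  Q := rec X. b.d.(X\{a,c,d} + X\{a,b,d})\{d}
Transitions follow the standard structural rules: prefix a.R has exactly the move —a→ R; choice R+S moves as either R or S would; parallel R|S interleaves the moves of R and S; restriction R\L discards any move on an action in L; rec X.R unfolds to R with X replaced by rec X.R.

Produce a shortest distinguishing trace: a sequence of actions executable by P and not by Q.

LTS(P): 4 reachable states
  m0 = rec X. c.d.(X\{a,c,d} + X\{a,b,d})\{d} ⊢ =c=> m1
  m1 = d.((rec X. c.d.(X\{a,c,d} + X\{a,b,d})\{d})\{a,c,d} + (rec X. c.d.(X\{a,c,d} + X\{a,b,d})\{d})\{a,b,d})\{d} ⊢ =d=> m2
  m2 = ((rec X. c.d.(X\{a,c,d} + X\{a,b,d})\{d})\{a,c,d} + (rec X. c.d.(X\{a,c,d} + X\{a,b,d})\{d})\{a,b,d})\{d} ⊢ =c=> m3
  m3 = (d.((rec X. c.d.(X\{a,c,d} + X\{a,b,d})\{d})\{a,c,d} + (rec X. c.d.(X\{a,c,d} + X\{a,b,d})\{d})\{a,b,d})\{d})\{a,b,d}\{d} ⊢ stopped
LTS(Q): 4 reachable states
  n0 = rec X. b.d.(X\{a,c,d} + X\{a,b,d})\{d} ⊢ =b=> n1
  n1 = d.((rec X. b.d.(X\{a,c,d} + X\{a,b,d})\{d})\{a,c,d} + (rec X. b.d.(X\{a,c,d} + X\{a,b,d})\{d})\{a,b,d})\{d} ⊢ =d=> n2
  n2 = ((rec X. b.d.(X\{a,c,d} + X\{a,b,d})\{d})\{a,c,d} + (rec X. b.d.(X\{a,c,d} + X\{a,b,d})\{d})\{a,b,d})\{d} ⊢ =b=> n3
  n3 = (d.((rec X. b.d.(X\{a,c,d} + X\{a,b,d})\{d})\{a,c,d} + (rec X. b.d.(X\{a,c,d} + X\{a,b,d})\{d})\{a,b,d})\{d})\{a,c,d}\{d} ⊢ stopped
Trace ⟨c⟩ through P, begin at {m0}:
  after c @ step 1: {m1}
  — P admits the full trace.
Trace ⟨c⟩ through Q, begin at {n0}:
  after c @ step 1: ∅  — Q cannot continue

c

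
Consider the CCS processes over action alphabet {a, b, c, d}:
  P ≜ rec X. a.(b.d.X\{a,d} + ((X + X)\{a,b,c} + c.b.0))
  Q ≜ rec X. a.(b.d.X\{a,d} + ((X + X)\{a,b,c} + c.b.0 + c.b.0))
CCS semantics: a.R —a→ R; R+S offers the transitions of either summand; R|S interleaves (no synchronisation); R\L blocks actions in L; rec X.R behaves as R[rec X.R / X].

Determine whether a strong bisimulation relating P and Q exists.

bisimilar

P's transition system — 6 states:
  u0 = rec X. a.(b.d.X\{a,d} + ((X + X)\{a,b,c} + c.b.0)) has moves ··a··> u1
  u1 = b.d.(rec X. a.(b.d.X\{a,d} + ((X + X)\{a,b,c} + c.b.0)))\{a,d} + (((rec X. a.(b.d.X\{a,d} + ((X + X)\{a,b,c} + c.b.0))) + (rec X. a.(b.d.X\{a,d} + ((X + X)\{a,b,c} + c.b.0))))\{a,b,c} + c.b.0) has moves ··b··> u2, ··c··> u3
  u2 = d.(rec X. a.(b.d.X\{a,d} + ((X + X)\{a,b,c} + c.b.0)))\{a,d} has moves ··d··> u4
  u3 = b.0 has moves ··b··> u5
  u4 = (rec X. a.(b.d.X\{a,d} + ((X + X)\{a,b,c} + c.b.0)))\{a,d} has moves (no moves)
  u5 = 0 has moves (no moves)
Q's transition system — 6 states:
  v0 = rec X. a.(b.d.X\{a,d} + ((X + X)\{a,b,c} + c.b.0 + c.b.0)) has moves ··a··> v1
  v1 = b.d.(rec X. a.(b.d.X\{a,d} + ((X + X)\{a,b,c} + c.b.0 + c.b.0)))\{a,d} + (((rec X. a.(b.d.X\{a,d} + ((X + X)\{a,b,c} + c.b.0 + c.b.0))) + (rec X. a.(b.d.X\{a,d} + ((X + X)\{a,b,c} + c.b.0 + c.b.0))))\{a,b,c} + c.b.0 + c.b.0) has moves ··b··> v2, ··c··> v3
  v2 = d.(rec X. a.(b.d.X\{a,d} + ((X + X)\{a,b,c} + c.b.0 + c.b.0)))\{a,d} has moves ··d··> v4
  v3 = b.0 has moves ··b··> v5
  v4 = (rec X. a.(b.d.X\{a,d} + ((X + X)\{a,b,c} + c.b.0 + c.b.0)))\{a,d} has moves (no moves)
  v5 = 0 has moves (no moves)
Coarsest stable partition (strong bisimilarity classes):
  B0 = {u0, v0}
  B1 = {u1, v1}
  B2 = {u2, v2}
  B3 = {u4, u5, v4, v5}
  B4 = {u3, v3}
u0 ∈ B0, v0 ∈ B0 → same block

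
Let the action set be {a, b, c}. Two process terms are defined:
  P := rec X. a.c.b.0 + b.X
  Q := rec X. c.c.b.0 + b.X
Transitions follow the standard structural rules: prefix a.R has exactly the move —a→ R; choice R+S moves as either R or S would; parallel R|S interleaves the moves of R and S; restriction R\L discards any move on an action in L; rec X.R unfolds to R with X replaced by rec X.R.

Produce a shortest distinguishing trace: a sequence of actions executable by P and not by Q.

a

Reachable graph of P (4 states):
  s0 = rec X. a.c.b.0 + b.X ⊢ —a→ s1, —b→ s0
  s1 = c.b.0 ⊢ —c→ s2
  s2 = b.0 ⊢ —b→ s3
  s3 = 0 ⊢ ·
Reachable graph of Q (4 states):
  t0 = rec X. c.c.b.0 + b.X ⊢ —b→ t0, —c→ t1
  t1 = c.b.0 ⊢ —c→ t2
  t2 = b.0 ⊢ —b→ t3
  t3 = 0 ⊢ ·
Executing a from P (initial set {s0}):
  [1] a ⇒ {s1}
  P completes σ.
Executing a from Q (initial set {t0}):
  [1] a ⇒ ∅  — Q cannot continue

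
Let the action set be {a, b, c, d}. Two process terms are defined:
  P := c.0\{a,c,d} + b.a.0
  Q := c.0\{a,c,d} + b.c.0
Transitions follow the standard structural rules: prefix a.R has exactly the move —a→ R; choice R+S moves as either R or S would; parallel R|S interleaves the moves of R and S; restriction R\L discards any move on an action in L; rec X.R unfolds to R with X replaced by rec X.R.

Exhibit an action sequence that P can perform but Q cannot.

ba

P's transition system — 4 states:
  p0 = c.0\{a,c,d} + b.a.0 :: —b→ p1, —c→ p2
  p1 = a.0 :: —a→ p3
  p2 = 0\{a,c,d} :: deadlocked
  p3 = 0 :: deadlocked
Q's transition system — 4 states:
  q0 = c.0\{a,c,d} + b.c.0 :: —b→ q1, —c→ q2
  q1 = c.0 :: —c→ q3
  q2 = 0\{a,c,d} :: deadlocked
  q3 = 0 :: deadlocked
Executing ba from P (initial set {p0}):
  step 1 (b): {p1}
  step 2 (a): {p3}
  P completes σ.
Executing ba from Q (initial set {q0}):
  step 1 (b): {q1}
  step 2 (a): ∅  — Q cannot continue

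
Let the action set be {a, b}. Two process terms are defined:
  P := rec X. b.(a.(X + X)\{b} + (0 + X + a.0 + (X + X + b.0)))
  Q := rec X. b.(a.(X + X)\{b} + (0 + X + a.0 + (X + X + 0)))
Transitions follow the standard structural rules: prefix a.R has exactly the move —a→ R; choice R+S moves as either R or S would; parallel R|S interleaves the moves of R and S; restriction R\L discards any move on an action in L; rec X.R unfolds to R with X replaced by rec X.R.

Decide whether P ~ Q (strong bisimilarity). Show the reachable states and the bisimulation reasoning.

LTS(P): 4 reachable states
  u0 = rec X. b.(a.(X + X)\{b} + (0 + X + a.0 + (X + X + b.0))) → ··b··> u1
  u1 = a.((rec X. b.(a.(X + X)\{b} + (0 + X + a.0 + (X + X + b.0)))) + (rec X. b.(a.(X + X)\{b} + (0 + X + a.0 + (X + X + b.0)))))\{b} + (0 + (rec X. b.(a.(X + X)\{b} + (0 + X + a.0 + (X + X + b.0)))) + a.0 + ((rec X. b.(a.(X + X)\{b} + (0 + X + a.0 + (X + X + b.0)))) + (rec X. b.(a.(X + X)\{b} + (0 + X + a.0 + (X + X + b.0)))) + b.0)) → ··a··> u2, ··a··> u3, ··b··> u1, ··b··> u3
  u2 = ((rec X. b.(a.(X + X)\{b} + (0 + X + a.0 + (X + X + b.0)))) + (rec X. b.(a.(X + X)\{b} + (0 + X + a.0 + (X + X + b.0)))))\{b} → stopped
  u3 = 0 → stopped
LTS(Q): 4 reachable states
  v0 = rec X. b.(a.(X + X)\{b} + (0 + X + a.0 + (X + X + 0))) → ··b··> v1
  v1 = a.((rec X. b.(a.(X + X)\{b} + (0 + X + a.0 + (X + X + 0)))) + (rec X. b.(a.(X + X)\{b} + (0 + X + a.0 + (X + X + 0)))))\{b} + (0 + (rec X. b.(a.(X + X)\{b} + (0 + X + a.0 + (X + X + 0)))) + a.0 + ((rec X. b.(a.(X + X)\{b} + (0 + X + a.0 + (X + X + 0)))) + (rec X. b.(a.(X + X)\{b} + (0 + X + a.0 + (X + X + 0)))) + 0)) → ··a··> v2, ··a··> v3, ··b··> v1
  v2 = ((rec X. b.(a.(X + X)\{b} + (0 + X + a.0 + (X + X + 0)))) + (rec X. b.(a.(X + X)\{b} + (0 + X + a.0 + (X + X + 0)))))\{b} → stopped
  v3 = 0 → stopped
Bisimilarity quotient blocks:
  B0 = {u0}
  B1 = {u1}
  B2 = {u2, u3, v2, v3}
  B3 = {v0}
  B4 = {v1}
u0 ∈ B0, v0 ∈ B3 → different blocks

P ≁ Q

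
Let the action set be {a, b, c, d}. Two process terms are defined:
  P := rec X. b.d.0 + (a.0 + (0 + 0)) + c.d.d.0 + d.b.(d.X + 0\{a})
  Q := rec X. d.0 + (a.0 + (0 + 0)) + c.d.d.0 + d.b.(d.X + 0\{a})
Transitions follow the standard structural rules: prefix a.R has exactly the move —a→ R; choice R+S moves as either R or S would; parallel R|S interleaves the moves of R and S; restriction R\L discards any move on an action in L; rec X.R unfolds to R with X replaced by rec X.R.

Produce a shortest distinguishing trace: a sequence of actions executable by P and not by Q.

LTS(P): 6 reachable states
  s0 = rec X. b.d.0 + (a.0 + (0 + 0)) + c.d.d.0 + d.b.(d.X + 0\{a}) :: —a→ s1, —b→ s2, —c→ s3, —d→ s4
  s1 = 0 :: stopped
  s2 = d.0 :: —d→ s1
  s3 = d.d.0 :: —d→ s2
  s4 = b.(d.(rec X. b.d.0 + (a.0 + (0 + 0)) + c.d.d.0 + d.b.(d.X + 0\{a})) + 0\{a}) :: —b→ s5
  s5 = d.(rec X. b.d.0 + (a.0 + (0 + 0)) + c.d.d.0 + d.b.(d.X + 0\{a})) + 0\{a} :: —d→ s0
LTS(Q): 6 reachable states
  t0 = rec X. d.0 + (a.0 + (0 + 0)) + c.d.d.0 + d.b.(d.X + 0\{a}) :: —a→ t1, —c→ t2, —d→ t1, —d→ t3
  t1 = 0 :: stopped
  t2 = d.d.0 :: —d→ t4
  t3 = b.(d.(rec X. d.0 + (a.0 + (0 + 0)) + c.d.d.0 + d.b.(d.X + 0\{a})) + 0\{a}) :: —b→ t5
  t4 = d.0 :: —d→ t1
  t5 = d.(rec X. d.0 + (a.0 + (0 + 0)) + c.d.d.0 + d.b.(d.X + 0\{a})) + 0\{a} :: —d→ t0
Run σ = ⟨b⟩ on P: start {s0}
  step 1 (b): {s2}
  ✓ P
Run σ = ⟨b⟩ on Q: start {t0}
  step 1 (b): no successor for Q

b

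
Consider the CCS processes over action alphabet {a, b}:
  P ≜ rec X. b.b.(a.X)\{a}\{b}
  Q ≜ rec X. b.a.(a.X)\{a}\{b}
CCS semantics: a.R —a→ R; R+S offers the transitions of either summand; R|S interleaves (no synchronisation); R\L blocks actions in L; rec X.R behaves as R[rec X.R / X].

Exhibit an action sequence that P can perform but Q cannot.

bb

Reachable graph of P (3 states):
  m0 = rec X. b.b.(a.X)\{a}\{b} has moves ··b··> m1
  m1 = b.(a.(rec X. b.b.(a.X)\{a}\{b}))\{a}\{b} has moves ··b··> m2
  m2 = (a.(rec X. b.b.(a.X)\{a}\{b}))\{a}\{b} has moves ·
Reachable graph of Q (3 states):
  n0 = rec X. b.a.(a.X)\{a}\{b} has moves ··b··> n1
  n1 = a.(a.(rec X. b.a.(a.X)\{a}\{b}))\{a}\{b} has moves ··a··> n2
  n2 = (a.(rec X. b.a.(a.X)\{a}\{b}))\{a}\{b} has moves ·
Trace ⟨bb⟩ through P, begin at {m0}:
  [1] b ⇒ {m1}
  [2] b ⇒ {m2}
  P completes σ.
Trace ⟨bb⟩ through Q, begin at {n0}:
  [1] b ⇒ {n1}
  [2] b ⇒ ∅ (Q stuck)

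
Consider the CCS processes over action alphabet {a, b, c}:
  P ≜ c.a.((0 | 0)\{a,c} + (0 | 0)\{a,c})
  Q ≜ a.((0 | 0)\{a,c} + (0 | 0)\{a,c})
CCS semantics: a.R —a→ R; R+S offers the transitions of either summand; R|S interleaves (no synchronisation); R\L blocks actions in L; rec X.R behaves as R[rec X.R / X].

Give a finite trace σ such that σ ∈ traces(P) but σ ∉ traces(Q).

c

LTS(P): 3 reachable states
  u0 = c.a.((0 | 0)\{a,c} + (0 | 0)\{a,c}) has moves --c--▸ u1
  u1 = a.((0 | 0)\{a,c} + (0 | 0)\{a,c}) has moves --a--▸ u2
  u2 = (0 | 0)\{a,c} + (0 | 0)\{a,c} has moves stopped
LTS(Q): 2 reachable states
  v0 = a.((0 | 0)\{a,c} + (0 | 0)\{a,c}) has moves --a--▸ v1
  v1 = (0 | 0)\{a,c} + (0 | 0)\{a,c} has moves stopped
Executing c from P (initial set {u0}):
  step 1 (c): {u1}
  ✓ P
Executing c from Q (initial set {v0}):
  step 1 (c): ∅  — Q cannot continue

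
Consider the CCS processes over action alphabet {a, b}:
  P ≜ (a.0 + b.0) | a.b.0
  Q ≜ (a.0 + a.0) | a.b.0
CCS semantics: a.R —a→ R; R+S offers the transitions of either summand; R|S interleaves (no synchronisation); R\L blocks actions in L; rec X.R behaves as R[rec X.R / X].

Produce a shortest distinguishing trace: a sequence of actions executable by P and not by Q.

Reachable graph of P (6 states):
  m0 = (a.0 + b.0) | a.b.0 → =a=> m1, =a=> m2, =b=> m2
  m1 = (a.0 + b.0) | b.0 → =a=> m3, =b=> m3, =b=> m4
  m2 = 0 | a.b.0 → =a=> m3
  m3 = 0 | b.0 → =b=> m5
  m4 = (a.0 + b.0) | 0 → =a=> m5, =b=> m5
  m5 = 0 | 0 → (no moves)
Reachable graph of Q (6 states):
  n0 = (a.0 + a.0) | a.b.0 → =a=> n1, =a=> n2
  n1 = (a.0 + a.0) | b.0 → =a=> n3, =b=> n4
  n2 = 0 | a.b.0 → =a=> n3
  n3 = 0 | b.0 → =b=> n5
  n4 = (a.0 + a.0) | 0 → =a=> n5
  n5 = 0 | 0 → (no moves)
Executing b from P (initial set {m0}):
  after b @ step 1: {m2}
  — P admits the full trace.
Executing b from Q (initial set {n0}):
  after b @ step 1: ∅  — Q cannot continue

b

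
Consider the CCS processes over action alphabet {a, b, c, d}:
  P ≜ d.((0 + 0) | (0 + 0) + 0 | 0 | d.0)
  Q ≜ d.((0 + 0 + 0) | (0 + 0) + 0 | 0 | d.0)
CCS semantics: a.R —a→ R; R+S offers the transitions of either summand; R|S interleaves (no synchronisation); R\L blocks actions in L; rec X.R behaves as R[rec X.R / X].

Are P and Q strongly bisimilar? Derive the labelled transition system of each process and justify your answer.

bisimilar

P's transition system — 3 states:
  m0 = d.((0 + 0) | (0 + 0) + 0 | 0 | d.0) | ··d··> m1
  m1 = (0 + 0) | (0 + 0) + 0 | 0 | d.0 | ··d··> m2
  m2 = 0 | 0 | 0 | deadlocked
Q's transition system — 3 states:
  n0 = d.((0 + 0 + 0) | (0 + 0) + 0 | 0 | d.0) | ··d··> n1
  n1 = (0 + 0 + 0) | (0 + 0) + 0 | 0 | d.0 | ··d··> n2
  n2 = 0 | 0 | 0 | deadlocked
Bisimilarity quotient blocks:
  B0 = {m0, n0}
  B1 = {m1, n1}
  B2 = {m2, n2}
m0 ∈ B0, n0 ∈ B0 → same block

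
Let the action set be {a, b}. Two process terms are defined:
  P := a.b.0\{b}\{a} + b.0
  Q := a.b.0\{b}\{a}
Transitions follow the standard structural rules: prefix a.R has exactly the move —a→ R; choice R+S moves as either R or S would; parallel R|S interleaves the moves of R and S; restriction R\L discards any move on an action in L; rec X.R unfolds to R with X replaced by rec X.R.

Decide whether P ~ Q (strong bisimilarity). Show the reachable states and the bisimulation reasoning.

not bisimilar

P's transition system — 4 states:
  p0 = a.b.0\{b}\{a} + b.0 ⊢ -a-> p1, -b-> p2
  p1 = b.0\{b}\{a} ⊢ -b-> p3
  p2 = 0 ⊢ ·
  p3 = 0\{b}\{a} ⊢ ·
Q's transition system — 3 states:
  q0 = a.b.0\{b}\{a} ⊢ -a-> q1
  q1 = b.0\{b}\{a} ⊢ -b-> q2
  q2 = 0\{b}\{a} ⊢ ·
Partition-refinement fixed point:
  B0 = {p0}
  B1 = {p2, p3, q2}
  B2 = {p1, q1}
  B3 = {q0}
p0 ∈ B0, q0 ∈ B3 → different blocks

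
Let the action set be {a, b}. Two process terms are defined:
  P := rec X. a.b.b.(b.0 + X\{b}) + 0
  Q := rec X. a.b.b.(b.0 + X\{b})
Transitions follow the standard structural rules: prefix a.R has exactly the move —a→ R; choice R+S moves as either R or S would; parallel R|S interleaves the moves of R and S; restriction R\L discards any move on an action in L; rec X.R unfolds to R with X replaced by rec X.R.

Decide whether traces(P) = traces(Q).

YES

P's transition system — 6 states:
  u0 = rec X. a.b.b.(b.0 + X\{b}) + 0 ⊢ —a→ u1
  u1 = b.b.(b.0 + (rec X. a.b.b.(b.0 + X\{b}) + 0)\{b}) ⊢ —b→ u2
  u2 = b.(b.0 + (rec X. a.b.b.(b.0 + X\{b}) + 0)\{b}) ⊢ —b→ u3
  u3 = b.0 + (rec X. a.b.b.(b.0 + X\{b}) + 0)\{b} ⊢ —a→ u4, —b→ u5
  u4 = (b.b.(b.0 + (rec X. a.b.b.(b.0 + X\{b}) + 0)\{b}))\{b} ⊢ (no moves)
  u5 = 0 ⊢ (no moves)
Q's transition system — 6 states:
  v0 = rec X. a.b.b.(b.0 + X\{b}) ⊢ —a→ v1
  v1 = b.b.(b.0 + (rec X. a.b.b.(b.0 + X\{b}))\{b}) ⊢ —b→ v2
  v2 = b.(b.0 + (rec X. a.b.b.(b.0 + X\{b}))\{b}) ⊢ —b→ v3
  v3 = b.0 + (rec X. a.b.b.(b.0 + X\{b}))\{b} ⊢ —a→ v4, —b→ v5
  v4 = (b.b.(b.0 + (rec X. a.b.b.(b.0 + X\{b}))\{b}))\{b} ⊢ (no moves)
  v5 = 0 ⊢ (no moves)
Partition-refinement fixed point:
  B0 = {u0, v0}
  B1 = {u1, v1}
  B2 = {u2, v2}
  B3 = {u3, v3}
  B4 = {u4, u5, v4, v5}
u0 ∈ B0, v0 ∈ B0 → same block
Bisimilar ⇒ trace-equivalent.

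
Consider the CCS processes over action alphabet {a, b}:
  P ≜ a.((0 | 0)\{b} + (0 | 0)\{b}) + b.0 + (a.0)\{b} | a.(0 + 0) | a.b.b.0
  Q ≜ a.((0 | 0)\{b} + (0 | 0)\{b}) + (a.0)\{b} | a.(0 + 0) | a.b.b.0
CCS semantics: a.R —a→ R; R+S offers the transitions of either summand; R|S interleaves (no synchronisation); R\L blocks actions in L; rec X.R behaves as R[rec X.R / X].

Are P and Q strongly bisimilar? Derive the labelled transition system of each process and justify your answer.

Reachable graph of P (18 states):
  s0 = a.((0 | 0)\{b} + (0 | 0)\{b}) + b.0 + (a.0)\{b} | a.(0 + 0) | a.b.b.0 has moves -a-> s1, -a-> s2, -a-> s3, -a-> s4, -b-> s5
  s1 = (0 | 0)\{b} + (0 | 0)\{b} has moves stopped
  s2 = (a.0)\{b} | (0 + 0) | a.b.b.0 has moves -a-> s6, -a-> s7
  s3 = (a.0)\{b} | a.(0 + 0) | b.b.0 has moves -a-> s6, -a-> s8, -b-> s9
  s4 = 0\{b} | a.(0 + 0) | a.b.b.0 has moves -a-> s7, -a-> s8
  s5 = 0 has moves stopped
  s6 = (a.0)\{b} | (0 + 0) | b.b.0 has moves -a-> s10, -b-> s11
  s7 = 0\{b} | (0 + 0) | a.b.b.0 has moves -a-> s10
  s8 = 0\{b} | a.(0 + 0) | b.b.0 has moves -a-> s10, -b-> s12
  s9 = (a.0)\{b} | a.(0 + 0) | b.0 has moves -a-> s11, -a-> s12, -b-> s13
  s10 = 0\{b} | (0 + 0) | b.b.0 has moves -b-> s14
  s11 = (a.0)\{b} | (0 + 0) | b.0 has moves -a-> s14, -b-> s15
  s12 = 0\{b} | a.(0 + 0) | b.0 has moves -a-> s14, -b-> s16
  s13 = (a.0)\{b} | a.(0 + 0) | 0 has moves -a-> s15, -a-> s16
  s14 = 0\{b} | (0 + 0) | b.0 has moves -b-> s17
  s15 = (a.0)\{b} | (0 + 0) | 0 has moves -a-> s17
  s16 = 0\{b} | a.(0 + 0) | 0 has moves -a-> s17
  s17 = 0\{b} | (0 + 0) | 0 has moves stopped
Reachable graph of Q (17 states):
  t0 = a.((0 | 0)\{b} + (0 | 0)\{b}) + (a.0)\{b} | a.(0 + 0) | a.b.b.0 has moves -a-> t1, -a-> t2, -a-> t3, -a-> t4
  t1 = (0 | 0)\{b} + (0 | 0)\{b} has moves stopped
  t2 = (a.0)\{b} | (0 + 0) | a.b.b.0 has moves -a-> t5, -a-> t6
  t3 = (a.0)\{b} | a.(0 + 0) | b.b.0 has moves -a-> t5, -a-> t7, -b-> t8
  t4 = 0\{b} | a.(0 + 0) | a.b.b.0 has moves -a-> t6, -a-> t7
  t5 = (a.0)\{b} | (0 + 0) | b.b.0 has moves -a-> t9, -b-> t10
  t6 = 0\{b} | (0 + 0) | a.b.b.0 has moves -a-> t9
  t7 = 0\{b} | a.(0 + 0) | b.b.0 has moves -a-> t9, -b-> t11
  t8 = (a.0)\{b} | a.(0 + 0) | b.0 has moves -a-> t10, -a-> t11, -b-> t12
  t9 = 0\{b} | (0 + 0) | b.b.0 has moves -b-> t13
  t10 = (a.0)\{b} | (0 + 0) | b.0 has moves -a-> t13, -b-> t14
  t11 = 0\{b} | a.(0 + 0) | b.0 has moves -a-> t13, -b-> t15
  t12 = (a.0)\{b} | a.(0 + 0) | 0 has moves -a-> t14, -a-> t15
  t13 = 0\{b} | (0 + 0) | b.0 has moves -b-> t16
  t14 = (a.0)\{b} | (0 + 0) | 0 has moves -a-> t16
  t15 = 0\{b} | a.(0 + 0) | 0 has moves -a-> t16
  t16 = 0\{b} | (0 + 0) | 0 has moves stopped
Bisimilarity quotient blocks:
  B0 = {s0}
  B1 = {s2, s4, t2, t4}
  B2 = {s7, t6}
  B3 = {s10, t9}
  B4 = {s14, t13}
  B5 = {s1, s17, s5, t1, t16}
  B6 = {s6, s8, t5, t7}
  B7 = {s11, s12, t10, t11}
  B8 = {s15, s16, t14, t15}
  B9 = {s3, t3}
  B10 = {s9, t8}
  B11 = {s13, t12}
  B12 = {t0}
s0 ∈ B0, t0 ∈ B12 → different blocks

P ≁ Q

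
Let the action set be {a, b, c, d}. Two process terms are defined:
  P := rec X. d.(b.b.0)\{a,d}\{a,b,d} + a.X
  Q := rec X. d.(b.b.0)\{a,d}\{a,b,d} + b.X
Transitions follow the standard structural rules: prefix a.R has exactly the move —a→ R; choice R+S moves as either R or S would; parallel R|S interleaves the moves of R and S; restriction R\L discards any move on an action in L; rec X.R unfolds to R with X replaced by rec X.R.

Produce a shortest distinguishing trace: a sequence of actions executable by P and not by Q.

a

P's transition system — 2 states:
  s0 = rec X. d.(b.b.0)\{a,d}\{a,b,d} + a.X has moves -a-> s0, -d-> s1
  s1 = (b.b.0)\{a,d}\{a,b,d} has moves deadlocked
Q's transition system — 2 states:
  t0 = rec X. d.(b.b.0)\{a,d}\{a,b,d} + b.X has moves -b-> t0, -d-> t1
  t1 = (b.b.0)\{a,d}\{a,b,d} has moves deadlocked
Executing a from P (initial set {s0}):
  after a @ step 1: {s0}
  P completes σ.
Executing a from Q (initial set {t0}):
  after a @ step 1: ∅ (Q stuck)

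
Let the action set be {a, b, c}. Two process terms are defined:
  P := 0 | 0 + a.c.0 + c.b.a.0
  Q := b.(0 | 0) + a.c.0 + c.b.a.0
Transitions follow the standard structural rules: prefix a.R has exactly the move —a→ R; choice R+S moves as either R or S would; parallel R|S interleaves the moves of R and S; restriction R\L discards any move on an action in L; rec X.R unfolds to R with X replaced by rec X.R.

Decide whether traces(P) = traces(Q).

P's transition system — 5 states:
  u0 = 0 | 0 + a.c.0 + c.b.a.0 :: ··a··> u1, ··c··> u2
  u1 = c.0 :: ··c··> u3
  u2 = b.a.0 :: ··b··> u4
  u3 = 0 :: ·
  u4 = a.0 :: ··a··> u3
Q's transition system — 6 states:
  v0 = b.(0 | 0) + a.c.0 + c.b.a.0 :: ··a··> v1, ··b··> v2, ··c··> v3
  v1 = c.0 :: ··c··> v4
  v2 = 0 | 0 :: ·
  v3 = b.a.0 :: ··b··> v5
  v4 = 0 :: ·
  v5 = a.0 :: ··a··> v4
Executing b from Q (initial set {v0}):
  step 1 (b): {v2}
  — Q admits the full trace.
Executing b from P (initial set {u0}):
  step 1 (b): ∅ (P stuck)

traces(P) ≠ traces(Q) — witness ⟨b⟩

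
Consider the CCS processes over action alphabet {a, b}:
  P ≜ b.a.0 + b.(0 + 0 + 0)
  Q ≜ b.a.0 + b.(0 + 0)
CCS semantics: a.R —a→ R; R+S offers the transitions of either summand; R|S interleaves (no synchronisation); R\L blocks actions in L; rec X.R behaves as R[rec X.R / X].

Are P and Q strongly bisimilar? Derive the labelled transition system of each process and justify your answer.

bisimilar

P's transition system — 4 states:
  u0 = b.a.0 + b.(0 + 0 + 0) has moves -b-> u1, -b-> u2
  u1 = 0 + 0 + 0 has moves stopped
  u2 = a.0 has moves -a-> u3
  u3 = 0 has moves stopped
Q's transition system — 4 states:
  v0 = b.a.0 + b.(0 + 0) has moves -b-> v1, -b-> v2
  v1 = 0 + 0 has moves stopped
  v2 = a.0 has moves -a-> v3
  v3 = 0 has moves stopped
Bisimilarity quotient blocks:
  B0 = {u0, v0}
  B1 = {u2, v2}
  B2 = {u1, u3, v1, v3}
u0 ∈ B0, v0 ∈ B0 → same block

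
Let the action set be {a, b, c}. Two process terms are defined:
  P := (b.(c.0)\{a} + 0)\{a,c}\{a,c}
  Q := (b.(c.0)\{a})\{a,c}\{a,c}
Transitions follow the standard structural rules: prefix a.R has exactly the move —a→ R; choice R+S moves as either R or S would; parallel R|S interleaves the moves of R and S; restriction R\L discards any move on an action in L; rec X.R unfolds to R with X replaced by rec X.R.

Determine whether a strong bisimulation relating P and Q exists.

P's transition system — 2 states:
  p0 = (b.(c.0)\{a} + 0)\{a,c}\{a,c} :: --b--▸ p1
  p1 = (c.0)\{a}\{a,c}\{a,c} :: deadlocked
Q's transition system — 2 states:
  q0 = (b.(c.0)\{a})\{a,c}\{a,c} :: --b--▸ q1
  q1 = (c.0)\{a}\{a,c}\{a,c} :: deadlocked
Bisimilarity quotient blocks:
  B0 = {p0, q0}
  B1 = {p1, q1}
p0 ∈ B0, q0 ∈ B0 → same block

YES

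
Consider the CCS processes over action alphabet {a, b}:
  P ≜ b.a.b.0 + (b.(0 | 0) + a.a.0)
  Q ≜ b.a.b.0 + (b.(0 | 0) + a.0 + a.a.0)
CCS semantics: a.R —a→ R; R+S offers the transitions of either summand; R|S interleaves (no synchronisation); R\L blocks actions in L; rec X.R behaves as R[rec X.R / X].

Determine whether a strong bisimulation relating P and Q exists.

P's transition system — 6 states:
  p0 = b.a.b.0 + (b.(0 | 0) + a.a.0) → --a--▸ p1, --b--▸ p2, --b--▸ p3
  p1 = a.0 → --a--▸ p4
  p2 = 0 | 0 → ∅
  p3 = a.b.0 → --a--▸ p5
  p4 = 0 → ∅
  p5 = b.0 → --b--▸ p4
Q's transition system — 6 states:
  q0 = b.a.b.0 + (b.(0 | 0) + a.0 + a.a.0) → --a--▸ q1, --a--▸ q2, --b--▸ q3, --b--▸ q4
  q1 = 0 → ∅
  q2 = a.0 → --a--▸ q1
  q3 = 0 | 0 → ∅
  q4 = a.b.0 → --a--▸ q5
  q5 = b.0 → --b--▸ q1
Partition-refinement fixed point:
  B0 = {p0}
  B1 = {p2, p4, q1, q3}
  B2 = {p3, q4}
  B3 = {p5, q5}
  B4 = {p1, q2}
  B5 = {q0}
p0 ∈ B0, q0 ∈ B5 → different blocks

NO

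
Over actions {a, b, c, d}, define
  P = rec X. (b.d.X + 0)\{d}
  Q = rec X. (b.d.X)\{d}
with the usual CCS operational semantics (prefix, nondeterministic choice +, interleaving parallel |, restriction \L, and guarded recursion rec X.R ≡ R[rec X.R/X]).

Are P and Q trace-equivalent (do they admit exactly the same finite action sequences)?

P's transition system — 2 states:
  u0 = rec X. (b.d.X + 0)\{d} :: -b-> u1
  u1 = (d.(rec X. (b.d.X + 0)\{d}))\{d} :: (no moves)
Q's transition system — 2 states:
  v0 = rec X. (b.d.X)\{d} :: -b-> v1
  v1 = (d.(rec X. (b.d.X)\{d}))\{d} :: (no moves)
Bisimilarity quotient blocks:
  B0 = {u0, v0}
  B1 = {u1, v1}
u0 ∈ B0, v0 ∈ B0 → same block
Bisimilar ⇒ trace-equivalent.

traces(P) = traces(Q)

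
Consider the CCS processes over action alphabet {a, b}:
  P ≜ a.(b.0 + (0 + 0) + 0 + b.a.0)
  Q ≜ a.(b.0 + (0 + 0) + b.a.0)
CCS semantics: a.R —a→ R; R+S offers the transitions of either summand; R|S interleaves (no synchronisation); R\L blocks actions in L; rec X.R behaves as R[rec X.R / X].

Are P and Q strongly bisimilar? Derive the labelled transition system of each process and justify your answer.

P's transition system — 4 states:
  m0 = a.(b.0 + (0 + 0) + 0 + b.a.0) ⊢ =a=> m1
  m1 = b.0 + (0 + 0) + 0 + b.a.0 ⊢ =b=> m2, =b=> m3
  m2 = 0 ⊢ (no moves)
  m3 = a.0 ⊢ =a=> m2
Q's transition system — 4 states:
  n0 = a.(b.0 + (0 + 0) + b.a.0) ⊢ =a=> n1
  n1 = b.0 + (0 + 0) + b.a.0 ⊢ =b=> n2, =b=> n3
  n2 = 0 ⊢ (no moves)
  n3 = a.0 ⊢ =a=> n2
Partition-refinement fixed point:
  B0 = {m0, n0}
  B1 = {m1, n1}
  B2 = {m3, n3}
  B3 = {m2, n2}
m0 ∈ B0, n0 ∈ B0 → same block

bisimilar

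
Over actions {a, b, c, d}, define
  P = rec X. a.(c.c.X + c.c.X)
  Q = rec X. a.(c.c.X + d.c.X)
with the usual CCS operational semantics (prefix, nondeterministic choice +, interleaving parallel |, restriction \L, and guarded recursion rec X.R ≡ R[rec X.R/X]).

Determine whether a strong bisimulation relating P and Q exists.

P's transition system — 3 states:
  p0 = rec X. a.(c.c.X + c.c.X) :: =a=> p1
  p1 = c.c.(rec X. a.(c.c.X + c.c.X)) + c.c.(rec X. a.(c.c.X + c.c.X)) :: =c=> p2
  p2 = c.(rec X. a.(c.c.X + c.c.X)) :: =c=> p0
Q's transition system — 3 states:
  q0 = rec X. a.(c.c.X + d.c.X) :: =a=> q1
  q1 = c.c.(rec X. a.(c.c.X + d.c.X)) + d.c.(rec X. a.(c.c.X + d.c.X)) :: =c=> q2, =d=> q2
  q2 = c.(rec X. a.(c.c.X + d.c.X)) :: =c=> q0
Bisimilarity quotient blocks:
  B0 = {p0}
  B1 = {p1}
  B2 = {p2}
  B3 = {q0}
  B4 = {q1}
  B5 = {q2}
p0 ∈ B0, q0 ∈ B3 → different blocks

NO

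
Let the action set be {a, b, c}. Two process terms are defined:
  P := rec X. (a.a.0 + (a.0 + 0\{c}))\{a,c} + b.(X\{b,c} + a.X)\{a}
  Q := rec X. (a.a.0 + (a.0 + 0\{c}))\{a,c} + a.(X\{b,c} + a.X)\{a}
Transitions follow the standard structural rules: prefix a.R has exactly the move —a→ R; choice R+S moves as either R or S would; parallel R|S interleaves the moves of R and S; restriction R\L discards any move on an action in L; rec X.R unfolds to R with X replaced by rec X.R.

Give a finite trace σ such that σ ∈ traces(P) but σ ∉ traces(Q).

Reachable graph of P (2 states):
  s0 = rec X. (a.a.0 + (a.0 + 0\{c}))\{a,c} + b.(X\{b,c} + a.X)\{a} has moves =b=> s1
  s1 = ((rec X. (a.a.0 + (a.0 + 0\{c}))\{a,c} + b.(X\{b,c} + a.X)\{a})\{b,c} + a.(rec X. (a.a.0 + (a.0 + 0\{c}))\{a,c} + b.(X\{b,c} + a.X)\{a}))\{a} has moves ·
Reachable graph of Q (2 states):
  t0 = rec X. (a.a.0 + (a.0 + 0\{c}))\{a,c} + a.(X\{b,c} + a.X)\{a} has moves =a=> t1
  t1 = ((rec X. (a.a.0 + (a.0 + 0\{c}))\{a,c} + a.(X\{b,c} + a.X)\{a})\{b,c} + a.(rec X. (a.a.0 + (a.0 + 0\{c}))\{a,c} + a.(X\{b,c} + a.X)\{a}))\{a} has moves ·
Trace ⟨b⟩ through P, begin at {s0}:
  [1] b ⇒ {s1}
  ✓ P
Trace ⟨b⟩ through Q, begin at {t0}:
  [1] b ⇒ no successor for Q

b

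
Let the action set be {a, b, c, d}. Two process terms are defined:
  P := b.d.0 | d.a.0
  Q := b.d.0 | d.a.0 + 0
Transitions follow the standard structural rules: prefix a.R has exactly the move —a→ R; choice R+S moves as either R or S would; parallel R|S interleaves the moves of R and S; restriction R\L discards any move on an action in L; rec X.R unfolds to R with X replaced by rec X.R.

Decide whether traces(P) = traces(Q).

traces(P) = traces(Q)

Reachable graph of P (9 states):
  m0 = b.d.0 | d.a.0 ⊢ —b→ m1, —d→ m2
  m1 = d.0 | d.a.0 ⊢ —d→ m3, —d→ m4
  m2 = b.d.0 | a.0 ⊢ —a→ m5, —b→ m4
  m3 = 0 | d.a.0 ⊢ —d→ m6
  m4 = d.0 | a.0 ⊢ —a→ m7, —d→ m6
  m5 = b.d.0 | 0 ⊢ —b→ m7
  m6 = 0 | a.0 ⊢ —a→ m8
  m7 = d.0 | 0 ⊢ —d→ m8
  m8 = 0 | 0 ⊢ stopped
Reachable graph of Q (9 states):
  n0 = b.d.0 | d.a.0 + 0 ⊢ —b→ n1, —d→ n2
  n1 = d.0 | d.a.0 ⊢ —d→ n3, —d→ n4
  n2 = b.d.0 | a.0 ⊢ —a→ n5, —b→ n4
  n3 = 0 | d.a.0 ⊢ —d→ n6
  n4 = d.0 | a.0 ⊢ —a→ n7, —d→ n6
  n5 = b.d.0 | 0 ⊢ —b→ n7
  n6 = 0 | a.0 ⊢ —a→ n8
  n7 = d.0 | 0 ⊢ —d→ n8
  n8 = 0 | 0 ⊢ stopped
Partition-refinement fixed point:
  B0 = {m0, n0}
  B1 = {m2, n2}
  B2 = {m5, n5}
  B3 = {m7, n7}
  B4 = {m8, n8}
  B5 = {m4, n4}
  B6 = {m6, n6}
  B7 = {m1, n1}
  B8 = {m3, n3}
m0 ∈ B0, n0 ∈ B0 → same block
Bisimilar ⇒ trace-equivalent.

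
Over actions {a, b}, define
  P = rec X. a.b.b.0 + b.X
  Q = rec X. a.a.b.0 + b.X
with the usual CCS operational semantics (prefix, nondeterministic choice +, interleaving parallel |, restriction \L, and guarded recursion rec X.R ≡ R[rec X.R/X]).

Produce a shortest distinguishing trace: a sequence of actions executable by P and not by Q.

ab

P's transition system — 4 states:
  u0 = rec X. a.b.b.0 + b.X has moves ··a··> u1, ··b··> u0
  u1 = b.b.0 has moves ··b··> u2
  u2 = b.0 has moves ··b··> u3
  u3 = 0 has moves stopped
Q's transition system — 4 states:
  v0 = rec X. a.a.b.0 + b.X has moves ··a··> v1, ··b··> v0
  v1 = a.b.0 has moves ··a··> v2
  v2 = b.0 has moves ··b··> v3
  v3 = 0 has moves stopped
Executing ab from P (initial set {u0}):
  step 1 (a): {u1}
  step 2 (b): {u2}
  P completes σ.
Executing ab from Q (initial set {v0}):
  step 1 (a): {v1}
  step 2 (b): ∅ (Q stuck)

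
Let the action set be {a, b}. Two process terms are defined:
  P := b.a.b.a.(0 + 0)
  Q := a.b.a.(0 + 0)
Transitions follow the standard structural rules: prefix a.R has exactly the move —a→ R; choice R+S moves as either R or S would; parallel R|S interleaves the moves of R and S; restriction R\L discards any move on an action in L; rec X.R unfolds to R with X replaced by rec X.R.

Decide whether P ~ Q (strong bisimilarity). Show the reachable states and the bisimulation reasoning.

NO

P's transition system — 5 states:
  m0 = b.a.b.a.(0 + 0) has moves =b=> m1
  m1 = a.b.a.(0 + 0) has moves =a=> m2
  m2 = b.a.(0 + 0) has moves =b=> m3
  m3 = a.(0 + 0) has moves =a=> m4
  m4 = 0 + 0 has moves deadlocked
Q's transition system — 4 states:
  n0 = a.b.a.(0 + 0) has moves =a=> n1
  n1 = b.a.(0 + 0) has moves =b=> n2
  n2 = a.(0 + 0) has moves =a=> n3
  n3 = 0 + 0 has moves deadlocked
Coarsest stable partition (strong bisimilarity classes):
  B0 = {m0}
  B1 = {m1, n0}
  B2 = {m2, n1}
  B3 = {m3, n2}
  B4 = {m4, n3}
m0 ∈ B0, n0 ∈ B1 → different blocks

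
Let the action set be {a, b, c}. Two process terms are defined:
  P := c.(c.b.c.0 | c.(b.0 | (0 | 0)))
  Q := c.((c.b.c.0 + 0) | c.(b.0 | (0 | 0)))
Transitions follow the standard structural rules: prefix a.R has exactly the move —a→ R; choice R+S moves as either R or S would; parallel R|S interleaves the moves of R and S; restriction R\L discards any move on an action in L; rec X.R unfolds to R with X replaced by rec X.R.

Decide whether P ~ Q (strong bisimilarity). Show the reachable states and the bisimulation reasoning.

P's transition system — 13 states:
  p0 = c.(c.b.c.0 | c.(b.0 | (0 | 0))) has moves =c=> p1
  p1 = c.b.c.0 | c.(b.0 | (0 | 0)) has moves =c=> p2, =c=> p3
  p2 = b.c.0 | c.(b.0 | (0 | 0)) has moves =b=> p4, =c=> p5
  p3 = c.b.c.0 | (b.0 | (0 | 0)) has moves =b=> p6, =c=> p5
  p4 = c.0 | c.(b.0 | (0 | 0)) has moves =c=> p7, =c=> p8
  p5 = b.c.0 | (b.0 | (0 | 0)) has moves =b=> p8, =b=> p9
  p6 = c.b.c.0 | (0 | (0 | 0)) has moves =c=> p9
  p7 = 0 | c.(b.0 | (0 | 0)) has moves =c=> p10
  p8 = c.0 | (b.0 | (0 | 0)) has moves =b=> p11, =c=> p10
  p9 = b.c.0 | (0 | (0 | 0)) has moves =b=> p11
  p10 = 0 | (b.0 | (0 | 0)) has moves =b=> p12
  p11 = c.0 | (0 | (0 | 0)) has moves =c=> p12
  p12 = 0 | (0 | (0 | 0)) has moves (no moves)
Q's transition system — 13 states:
  q0 = c.((c.b.c.0 + 0) | c.(b.0 | (0 | 0))) has moves =c=> q1
  q1 = (c.b.c.0 + 0) | c.(b.0 | (0 | 0)) has moves =c=> q2, =c=> q3
  q2 = (c.b.c.0 + 0) | (b.0 | (0 | 0)) has moves =b=> q4, =c=> q5
  q3 = b.c.0 | c.(b.0 | (0 | 0)) has moves =b=> q6, =c=> q5
  q4 = (c.b.c.0 + 0) | (0 | (0 | 0)) has moves =c=> q7
  q5 = b.c.0 | (b.0 | (0 | 0)) has moves =b=> q7, =b=> q8
  q6 = c.0 | c.(b.0 | (0 | 0)) has moves =c=> q8, =c=> q9
  q7 = b.c.0 | (0 | (0 | 0)) has moves =b=> q10
  q8 = c.0 | (b.0 | (0 | 0)) has moves =b=> q10, =c=> q11
  q9 = 0 | c.(b.0 | (0 | 0)) has moves =c=> q11
  q10 = c.0 | (0 | (0 | 0)) has moves =c=> q12
  q11 = 0 | (b.0 | (0 | 0)) has moves =b=> q12
  q12 = 0 | (0 | (0 | 0)) has moves (no moves)
Partition-refinement fixed point:
  B0 = {p0, q0}
  B1 = {p1, q1}
  B2 = {p3, q2}
  B3 = {p5, q5}
  B4 = {p9, q7}
  B5 = {p11, q10}
  B6 = {p12, q12}
  B7 = {p8, q8}
  B8 = {p10, q11}
  B9 = {p6, q4}
  B10 = {p2, q3}
  B11 = {p4, q6}
  B12 = {p7, q9}
p0 ∈ B0, q0 ∈ B0 → same block

bisimilar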